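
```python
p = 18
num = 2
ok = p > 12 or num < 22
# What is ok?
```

Answer: True

Derivation:
Trace (tracking ok):
p = 18  # -> p = 18
num = 2  # -> num = 2
ok = p > 12 or num < 22  # -> ok = True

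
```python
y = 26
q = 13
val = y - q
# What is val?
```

Trace (tracking val):
y = 26  # -> y = 26
q = 13  # -> q = 13
val = y - q  # -> val = 13

Answer: 13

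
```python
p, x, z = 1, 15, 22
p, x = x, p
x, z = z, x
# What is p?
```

Trace (tracking p):
p, x, z = (1, 15, 22)  # -> p = 1, x = 15, z = 22
p, x = (x, p)  # -> p = 15, x = 1
x, z = (z, x)  # -> x = 22, z = 1

Answer: 15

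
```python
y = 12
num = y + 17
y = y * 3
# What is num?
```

Answer: 29

Derivation:
Trace (tracking num):
y = 12  # -> y = 12
num = y + 17  # -> num = 29
y = y * 3  # -> y = 36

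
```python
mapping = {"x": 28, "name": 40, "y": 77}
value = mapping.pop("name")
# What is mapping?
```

Answer: {'x': 28, 'y': 77}

Derivation:
Trace (tracking mapping):
mapping = {'x': 28, 'name': 40, 'y': 77}  # -> mapping = {'x': 28, 'name': 40, 'y': 77}
value = mapping.pop('name')  # -> value = 40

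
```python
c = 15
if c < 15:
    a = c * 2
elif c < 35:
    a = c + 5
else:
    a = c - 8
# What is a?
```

Answer: 20

Derivation:
Trace (tracking a):
c = 15  # -> c = 15
if c < 15:  # condition is False
elif c < 35:  # condition is True
    a = c + 5  # -> a = 20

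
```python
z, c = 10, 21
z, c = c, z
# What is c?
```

Trace (tracking c):
z, c = (10, 21)  # -> z = 10, c = 21
z, c = (c, z)  # -> z = 21, c = 10

Answer: 10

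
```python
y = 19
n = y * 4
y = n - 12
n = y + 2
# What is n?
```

Trace (tracking n):
y = 19  # -> y = 19
n = y * 4  # -> n = 76
y = n - 12  # -> y = 64
n = y + 2  # -> n = 66

Answer: 66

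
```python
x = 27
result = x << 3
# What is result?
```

Trace (tracking result):
x = 27  # -> x = 27
result = x << 3  # -> result = 216

Answer: 216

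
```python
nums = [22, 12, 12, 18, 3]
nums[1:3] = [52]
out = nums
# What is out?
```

Trace (tracking out):
nums = [22, 12, 12, 18, 3]  # -> nums = [22, 12, 12, 18, 3]
nums[1:3] = [52]  # -> nums = [22, 52, 18, 3]
out = nums  # -> out = [22, 52, 18, 3]

Answer: [22, 52, 18, 3]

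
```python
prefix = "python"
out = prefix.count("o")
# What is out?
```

Answer: 1

Derivation:
Trace (tracking out):
prefix = 'python'  # -> prefix = 'python'
out = prefix.count('o')  # -> out = 1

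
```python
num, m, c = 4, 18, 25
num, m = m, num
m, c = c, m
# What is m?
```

Answer: 25

Derivation:
Trace (tracking m):
num, m, c = (4, 18, 25)  # -> num = 4, m = 18, c = 25
num, m = (m, num)  # -> num = 18, m = 4
m, c = (c, m)  # -> m = 25, c = 4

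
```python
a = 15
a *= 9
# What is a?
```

Trace (tracking a):
a = 15  # -> a = 15
a *= 9  # -> a = 135

Answer: 135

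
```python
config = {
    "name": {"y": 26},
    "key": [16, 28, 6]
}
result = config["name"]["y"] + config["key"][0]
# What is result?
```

Trace (tracking result):
config = {'name': {'y': 26}, 'key': [16, 28, 6]}  # -> config = {'name': {'y': 26}, 'key': [16, 28, 6]}
result = config['name']['y'] + config['key'][0]  # -> result = 42

Answer: 42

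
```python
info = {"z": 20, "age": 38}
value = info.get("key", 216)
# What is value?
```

Answer: 216

Derivation:
Trace (tracking value):
info = {'z': 20, 'age': 38}  # -> info = {'z': 20, 'age': 38}
value = info.get('key', 216)  # -> value = 216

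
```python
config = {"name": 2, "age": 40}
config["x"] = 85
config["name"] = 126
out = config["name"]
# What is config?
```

Trace (tracking config):
config = {'name': 2, 'age': 40}  # -> config = {'name': 2, 'age': 40}
config['x'] = 85  # -> config = {'name': 2, 'age': 40, 'x': 85}
config['name'] = 126  # -> config = {'name': 126, 'age': 40, 'x': 85}
out = config['name']  # -> out = 126

Answer: {'name': 126, 'age': 40, 'x': 85}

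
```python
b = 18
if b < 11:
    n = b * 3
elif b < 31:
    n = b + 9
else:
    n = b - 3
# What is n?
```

Answer: 27

Derivation:
Trace (tracking n):
b = 18  # -> b = 18
if b < 11:  # condition is False
elif b < 31:  # condition is True
    n = b + 9  # -> n = 27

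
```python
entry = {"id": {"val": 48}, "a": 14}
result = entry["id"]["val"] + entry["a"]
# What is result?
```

Trace (tracking result):
entry = {'id': {'val': 48}, 'a': 14}  # -> entry = {'id': {'val': 48}, 'a': 14}
result = entry['id']['val'] + entry['a']  # -> result = 62

Answer: 62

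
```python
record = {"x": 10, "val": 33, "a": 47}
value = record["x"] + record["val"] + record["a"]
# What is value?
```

Answer: 90

Derivation:
Trace (tracking value):
record = {'x': 10, 'val': 33, 'a': 47}  # -> record = {'x': 10, 'val': 33, 'a': 47}
value = record['x'] + record['val'] + record['a']  # -> value = 90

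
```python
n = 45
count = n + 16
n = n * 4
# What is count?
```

Trace (tracking count):
n = 45  # -> n = 45
count = n + 16  # -> count = 61
n = n * 4  # -> n = 180

Answer: 61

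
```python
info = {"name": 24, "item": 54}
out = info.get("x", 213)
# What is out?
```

Trace (tracking out):
info = {'name': 24, 'item': 54}  # -> info = {'name': 24, 'item': 54}
out = info.get('x', 213)  # -> out = 213

Answer: 213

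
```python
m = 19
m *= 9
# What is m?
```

Answer: 171

Derivation:
Trace (tracking m):
m = 19  # -> m = 19
m *= 9  # -> m = 171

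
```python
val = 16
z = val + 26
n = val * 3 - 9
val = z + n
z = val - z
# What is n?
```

Answer: 39

Derivation:
Trace (tracking n):
val = 16  # -> val = 16
z = val + 26  # -> z = 42
n = val * 3 - 9  # -> n = 39
val = z + n  # -> val = 81
z = val - z  # -> z = 39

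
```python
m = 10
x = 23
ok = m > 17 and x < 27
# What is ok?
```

Trace (tracking ok):
m = 10  # -> m = 10
x = 23  # -> x = 23
ok = m > 17 and x < 27  # -> ok = False

Answer: False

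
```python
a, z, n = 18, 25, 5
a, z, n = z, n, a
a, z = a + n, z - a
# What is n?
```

Trace (tracking n):
a, z, n = (18, 25, 5)  # -> a = 18, z = 25, n = 5
a, z, n = (z, n, a)  # -> a = 25, z = 5, n = 18
a, z = (a + n, z - a)  # -> a = 43, z = -20

Answer: 18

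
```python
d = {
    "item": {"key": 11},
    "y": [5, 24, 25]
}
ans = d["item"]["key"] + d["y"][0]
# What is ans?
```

Trace (tracking ans):
d = {'item': {'key': 11}, 'y': [5, 24, 25]}  # -> d = {'item': {'key': 11}, 'y': [5, 24, 25]}
ans = d['item']['key'] + d['y'][0]  # -> ans = 16

Answer: 16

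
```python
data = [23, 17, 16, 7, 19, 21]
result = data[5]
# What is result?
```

Answer: 21

Derivation:
Trace (tracking result):
data = [23, 17, 16, 7, 19, 21]  # -> data = [23, 17, 16, 7, 19, 21]
result = data[5]  # -> result = 21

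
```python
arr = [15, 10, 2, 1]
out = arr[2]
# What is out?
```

Answer: 2

Derivation:
Trace (tracking out):
arr = [15, 10, 2, 1]  # -> arr = [15, 10, 2, 1]
out = arr[2]  # -> out = 2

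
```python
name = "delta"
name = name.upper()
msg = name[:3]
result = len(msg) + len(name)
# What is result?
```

Answer: 8

Derivation:
Trace (tracking result):
name = 'delta'  # -> name = 'delta'
name = name.upper()  # -> name = 'DELTA'
msg = name[:3]  # -> msg = 'DEL'
result = len(msg) + len(name)  # -> result = 8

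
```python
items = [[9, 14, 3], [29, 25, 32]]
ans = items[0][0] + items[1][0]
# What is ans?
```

Trace (tracking ans):
items = [[9, 14, 3], [29, 25, 32]]  # -> items = [[9, 14, 3], [29, 25, 32]]
ans = items[0][0] + items[1][0]  # -> ans = 38

Answer: 38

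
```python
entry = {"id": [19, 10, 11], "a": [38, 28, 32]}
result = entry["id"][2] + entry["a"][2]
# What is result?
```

Answer: 43

Derivation:
Trace (tracking result):
entry = {'id': [19, 10, 11], 'a': [38, 28, 32]}  # -> entry = {'id': [19, 10, 11], 'a': [38, 28, 32]}
result = entry['id'][2] + entry['a'][2]  # -> result = 43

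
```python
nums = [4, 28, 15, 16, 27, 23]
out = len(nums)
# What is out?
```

Answer: 6

Derivation:
Trace (tracking out):
nums = [4, 28, 15, 16, 27, 23]  # -> nums = [4, 28, 15, 16, 27, 23]
out = len(nums)  # -> out = 6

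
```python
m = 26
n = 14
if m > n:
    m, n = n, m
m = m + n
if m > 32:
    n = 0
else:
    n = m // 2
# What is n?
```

Answer: 0

Derivation:
Trace (tracking n):
m = 26  # -> m = 26
n = 14  # -> n = 14
if m > n:  # condition is True
    m, n = (n, m)  # -> m = 14, n = 26
m = m + n  # -> m = 40
if m > 32:  # condition is True
    n = 0  # -> n = 0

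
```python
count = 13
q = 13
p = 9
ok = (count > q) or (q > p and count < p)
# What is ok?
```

Trace (tracking ok):
count = 13  # -> count = 13
q = 13  # -> q = 13
p = 9  # -> p = 9
ok = count > q or (q > p and count < p)  # -> ok = False

Answer: False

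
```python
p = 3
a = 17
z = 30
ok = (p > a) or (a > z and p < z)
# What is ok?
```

Trace (tracking ok):
p = 3  # -> p = 3
a = 17  # -> a = 17
z = 30  # -> z = 30
ok = p > a or (a > z and p < z)  # -> ok = False

Answer: False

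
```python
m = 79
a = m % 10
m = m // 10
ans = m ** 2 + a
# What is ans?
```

Trace (tracking ans):
m = 79  # -> m = 79
a = m % 10  # -> a = 9
m = m // 10  # -> m = 7
ans = m ** 2 + a  # -> ans = 58

Answer: 58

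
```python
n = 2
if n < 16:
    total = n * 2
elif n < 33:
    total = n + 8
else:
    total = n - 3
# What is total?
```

Answer: 4

Derivation:
Trace (tracking total):
n = 2  # -> n = 2
if n < 16:  # condition is True
    total = n * 2  # -> total = 4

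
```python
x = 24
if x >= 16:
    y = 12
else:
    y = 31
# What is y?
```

Trace (tracking y):
x = 24  # -> x = 24
if x >= 16:  # condition is True
    y = 12  # -> y = 12

Answer: 12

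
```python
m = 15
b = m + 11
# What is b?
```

Trace (tracking b):
m = 15  # -> m = 15
b = m + 11  # -> b = 26

Answer: 26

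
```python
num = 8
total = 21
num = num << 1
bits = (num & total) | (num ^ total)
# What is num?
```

Trace (tracking num):
num = 8  # -> num = 8
total = 21  # -> total = 21
num = num << 1  # -> num = 16
bits = num & total | num ^ total  # -> bits = 21

Answer: 16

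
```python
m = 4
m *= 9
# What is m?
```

Trace (tracking m):
m = 4  # -> m = 4
m *= 9  # -> m = 36

Answer: 36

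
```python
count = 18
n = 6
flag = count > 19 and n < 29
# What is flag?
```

Trace (tracking flag):
count = 18  # -> count = 18
n = 6  # -> n = 6
flag = count > 19 and n < 29  # -> flag = False

Answer: False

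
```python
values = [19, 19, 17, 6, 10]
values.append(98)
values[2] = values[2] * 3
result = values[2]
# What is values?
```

Trace (tracking values):
values = [19, 19, 17, 6, 10]  # -> values = [19, 19, 17, 6, 10]
values.append(98)  # -> values = [19, 19, 17, 6, 10, 98]
values[2] = values[2] * 3  # -> values = [19, 19, 51, 6, 10, 98]
result = values[2]  # -> result = 51

Answer: [19, 19, 51, 6, 10, 98]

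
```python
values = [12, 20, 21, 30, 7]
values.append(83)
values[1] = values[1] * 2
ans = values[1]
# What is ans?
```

Trace (tracking ans):
values = [12, 20, 21, 30, 7]  # -> values = [12, 20, 21, 30, 7]
values.append(83)  # -> values = [12, 20, 21, 30, 7, 83]
values[1] = values[1] * 2  # -> values = [12, 40, 21, 30, 7, 83]
ans = values[1]  # -> ans = 40

Answer: 40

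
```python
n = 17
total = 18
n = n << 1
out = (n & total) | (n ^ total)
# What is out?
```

Answer: 50

Derivation:
Trace (tracking out):
n = 17  # -> n = 17
total = 18  # -> total = 18
n = n << 1  # -> n = 34
out = n & total | n ^ total  # -> out = 50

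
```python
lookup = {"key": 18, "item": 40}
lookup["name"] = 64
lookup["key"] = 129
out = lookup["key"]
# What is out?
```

Trace (tracking out):
lookup = {'key': 18, 'item': 40}  # -> lookup = {'key': 18, 'item': 40}
lookup['name'] = 64  # -> lookup = {'key': 18, 'item': 40, 'name': 64}
lookup['key'] = 129  # -> lookup = {'key': 129, 'item': 40, 'name': 64}
out = lookup['key']  # -> out = 129

Answer: 129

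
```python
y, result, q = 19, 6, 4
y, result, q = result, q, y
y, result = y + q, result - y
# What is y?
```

Trace (tracking y):
y, result, q = (19, 6, 4)  # -> y = 19, result = 6, q = 4
y, result, q = (result, q, y)  # -> y = 6, result = 4, q = 19
y, result = (y + q, result - y)  # -> y = 25, result = -2

Answer: 25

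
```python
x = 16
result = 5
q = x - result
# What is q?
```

Answer: 11

Derivation:
Trace (tracking q):
x = 16  # -> x = 16
result = 5  # -> result = 5
q = x - result  # -> q = 11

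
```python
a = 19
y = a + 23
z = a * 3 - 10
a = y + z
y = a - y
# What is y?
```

Trace (tracking y):
a = 19  # -> a = 19
y = a + 23  # -> y = 42
z = a * 3 - 10  # -> z = 47
a = y + z  # -> a = 89
y = a - y  # -> y = 47

Answer: 47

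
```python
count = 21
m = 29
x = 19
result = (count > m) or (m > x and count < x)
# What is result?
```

Trace (tracking result):
count = 21  # -> count = 21
m = 29  # -> m = 29
x = 19  # -> x = 19
result = count > m or (m > x and count < x)  # -> result = False

Answer: False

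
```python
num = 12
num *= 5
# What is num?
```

Trace (tracking num):
num = 12  # -> num = 12
num *= 5  # -> num = 60

Answer: 60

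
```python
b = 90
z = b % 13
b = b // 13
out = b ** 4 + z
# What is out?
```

Trace (tracking out):
b = 90  # -> b = 90
z = b % 13  # -> z = 12
b = b // 13  # -> b = 6
out = b ** 4 + z  # -> out = 1308

Answer: 1308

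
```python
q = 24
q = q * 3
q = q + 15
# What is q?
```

Answer: 87

Derivation:
Trace (tracking q):
q = 24  # -> q = 24
q = q * 3  # -> q = 72
q = q + 15  # -> q = 87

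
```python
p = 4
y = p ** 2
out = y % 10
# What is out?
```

Trace (tracking out):
p = 4  # -> p = 4
y = p ** 2  # -> y = 16
out = y % 10  # -> out = 6

Answer: 6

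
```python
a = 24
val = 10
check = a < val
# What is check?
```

Answer: False

Derivation:
Trace (tracking check):
a = 24  # -> a = 24
val = 10  # -> val = 10
check = a < val  # -> check = False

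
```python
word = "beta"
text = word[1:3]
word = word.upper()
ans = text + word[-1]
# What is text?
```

Trace (tracking text):
word = 'beta'  # -> word = 'beta'
text = word[1:3]  # -> text = 'et'
word = word.upper()  # -> word = 'BETA'
ans = text + word[-1]  # -> ans = 'etA'

Answer: 'et'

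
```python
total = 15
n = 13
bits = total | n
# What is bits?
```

Trace (tracking bits):
total = 15  # -> total = 15
n = 13  # -> n = 13
bits = total | n  # -> bits = 15

Answer: 15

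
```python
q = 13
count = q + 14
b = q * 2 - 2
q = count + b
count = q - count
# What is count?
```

Answer: 24

Derivation:
Trace (tracking count):
q = 13  # -> q = 13
count = q + 14  # -> count = 27
b = q * 2 - 2  # -> b = 24
q = count + b  # -> q = 51
count = q - count  # -> count = 24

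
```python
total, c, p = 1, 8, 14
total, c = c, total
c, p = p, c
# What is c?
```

Answer: 14

Derivation:
Trace (tracking c):
total, c, p = (1, 8, 14)  # -> total = 1, c = 8, p = 14
total, c = (c, total)  # -> total = 8, c = 1
c, p = (p, c)  # -> c = 14, p = 1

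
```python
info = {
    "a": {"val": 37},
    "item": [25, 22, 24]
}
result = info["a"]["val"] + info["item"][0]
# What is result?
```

Trace (tracking result):
info = {'a': {'val': 37}, 'item': [25, 22, 24]}  # -> info = {'a': {'val': 37}, 'item': [25, 22, 24]}
result = info['a']['val'] + info['item'][0]  # -> result = 62

Answer: 62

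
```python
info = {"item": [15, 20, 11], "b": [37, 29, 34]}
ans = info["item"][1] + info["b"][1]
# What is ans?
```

Trace (tracking ans):
info = {'item': [15, 20, 11], 'b': [37, 29, 34]}  # -> info = {'item': [15, 20, 11], 'b': [37, 29, 34]}
ans = info['item'][1] + info['b'][1]  # -> ans = 49

Answer: 49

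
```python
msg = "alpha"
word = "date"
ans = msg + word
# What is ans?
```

Trace (tracking ans):
msg = 'alpha'  # -> msg = 'alpha'
word = 'date'  # -> word = 'date'
ans = msg + word  # -> ans = 'alphadate'

Answer: 'alphadate'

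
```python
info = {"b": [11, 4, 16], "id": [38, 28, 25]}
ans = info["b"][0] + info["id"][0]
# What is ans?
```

Answer: 49

Derivation:
Trace (tracking ans):
info = {'b': [11, 4, 16], 'id': [38, 28, 25]}  # -> info = {'b': [11, 4, 16], 'id': [38, 28, 25]}
ans = info['b'][0] + info['id'][0]  # -> ans = 49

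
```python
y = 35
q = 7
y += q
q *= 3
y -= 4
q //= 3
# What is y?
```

Answer: 38

Derivation:
Trace (tracking y):
y = 35  # -> y = 35
q = 7  # -> q = 7
y += q  # -> y = 42
q *= 3  # -> q = 21
y -= 4  # -> y = 38
q //= 3  # -> q = 7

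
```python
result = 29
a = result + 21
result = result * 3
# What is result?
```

Answer: 87

Derivation:
Trace (tracking result):
result = 29  # -> result = 29
a = result + 21  # -> a = 50
result = result * 3  # -> result = 87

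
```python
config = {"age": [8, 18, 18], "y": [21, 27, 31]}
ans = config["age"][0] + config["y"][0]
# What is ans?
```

Answer: 29

Derivation:
Trace (tracking ans):
config = {'age': [8, 18, 18], 'y': [21, 27, 31]}  # -> config = {'age': [8, 18, 18], 'y': [21, 27, 31]}
ans = config['age'][0] + config['y'][0]  # -> ans = 29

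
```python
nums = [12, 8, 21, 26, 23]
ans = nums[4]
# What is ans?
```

Trace (tracking ans):
nums = [12, 8, 21, 26, 23]  # -> nums = [12, 8, 21, 26, 23]
ans = nums[4]  # -> ans = 23

Answer: 23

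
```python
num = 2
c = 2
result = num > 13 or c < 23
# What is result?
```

Answer: True

Derivation:
Trace (tracking result):
num = 2  # -> num = 2
c = 2  # -> c = 2
result = num > 13 or c < 23  # -> result = True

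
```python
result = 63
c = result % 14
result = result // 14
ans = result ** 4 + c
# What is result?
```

Answer: 4

Derivation:
Trace (tracking result):
result = 63  # -> result = 63
c = result % 14  # -> c = 7
result = result // 14  # -> result = 4
ans = result ** 4 + c  # -> ans = 263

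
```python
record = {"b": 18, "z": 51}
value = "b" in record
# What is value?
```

Answer: True

Derivation:
Trace (tracking value):
record = {'b': 18, 'z': 51}  # -> record = {'b': 18, 'z': 51}
value = 'b' in record  # -> value = True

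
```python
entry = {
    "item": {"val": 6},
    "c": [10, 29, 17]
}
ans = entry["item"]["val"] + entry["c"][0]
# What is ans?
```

Answer: 16

Derivation:
Trace (tracking ans):
entry = {'item': {'val': 6}, 'c': [10, 29, 17]}  # -> entry = {'item': {'val': 6}, 'c': [10, 29, 17]}
ans = entry['item']['val'] + entry['c'][0]  # -> ans = 16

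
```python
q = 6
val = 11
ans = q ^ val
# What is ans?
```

Trace (tracking ans):
q = 6  # -> q = 6
val = 11  # -> val = 11
ans = q ^ val  # -> ans = 13

Answer: 13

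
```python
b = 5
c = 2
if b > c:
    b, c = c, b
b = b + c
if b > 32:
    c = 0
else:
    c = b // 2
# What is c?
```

Trace (tracking c):
b = 5  # -> b = 5
c = 2  # -> c = 2
if b > c:  # condition is True
    b, c = (c, b)  # -> b = 2, c = 5
b = b + c  # -> b = 7
if b > 32:  # condition is False
else:
    c = b // 2  # -> c = 3

Answer: 3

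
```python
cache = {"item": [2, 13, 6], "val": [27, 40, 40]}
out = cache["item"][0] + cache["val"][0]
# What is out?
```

Trace (tracking out):
cache = {'item': [2, 13, 6], 'val': [27, 40, 40]}  # -> cache = {'item': [2, 13, 6], 'val': [27, 40, 40]}
out = cache['item'][0] + cache['val'][0]  # -> out = 29

Answer: 29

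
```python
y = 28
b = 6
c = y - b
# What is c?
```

Trace (tracking c):
y = 28  # -> y = 28
b = 6  # -> b = 6
c = y - b  # -> c = 22

Answer: 22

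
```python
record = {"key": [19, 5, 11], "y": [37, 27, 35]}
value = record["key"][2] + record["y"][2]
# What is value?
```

Answer: 46

Derivation:
Trace (tracking value):
record = {'key': [19, 5, 11], 'y': [37, 27, 35]}  # -> record = {'key': [19, 5, 11], 'y': [37, 27, 35]}
value = record['key'][2] + record['y'][2]  # -> value = 46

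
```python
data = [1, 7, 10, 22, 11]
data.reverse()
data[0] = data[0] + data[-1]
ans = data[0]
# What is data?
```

Answer: [12, 22, 10, 7, 1]

Derivation:
Trace (tracking data):
data = [1, 7, 10, 22, 11]  # -> data = [1, 7, 10, 22, 11]
data.reverse()  # -> data = [11, 22, 10, 7, 1]
data[0] = data[0] + data[-1]  # -> data = [12, 22, 10, 7, 1]
ans = data[0]  # -> ans = 12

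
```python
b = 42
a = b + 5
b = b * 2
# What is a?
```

Answer: 47

Derivation:
Trace (tracking a):
b = 42  # -> b = 42
a = b + 5  # -> a = 47
b = b * 2  # -> b = 84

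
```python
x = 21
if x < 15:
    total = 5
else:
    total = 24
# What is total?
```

Trace (tracking total):
x = 21  # -> x = 21
if x < 15:  # condition is False
else:
    total = 24  # -> total = 24

Answer: 24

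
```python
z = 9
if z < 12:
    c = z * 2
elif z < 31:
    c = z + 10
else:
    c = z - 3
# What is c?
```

Answer: 18

Derivation:
Trace (tracking c):
z = 9  # -> z = 9
if z < 12:  # condition is True
    c = z * 2  # -> c = 18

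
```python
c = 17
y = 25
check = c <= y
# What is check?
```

Trace (tracking check):
c = 17  # -> c = 17
y = 25  # -> y = 25
check = c <= y  # -> check = True

Answer: True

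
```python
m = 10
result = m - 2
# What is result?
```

Answer: 8

Derivation:
Trace (tracking result):
m = 10  # -> m = 10
result = m - 2  # -> result = 8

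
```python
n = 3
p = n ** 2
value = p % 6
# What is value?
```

Answer: 3

Derivation:
Trace (tracking value):
n = 3  # -> n = 3
p = n ** 2  # -> p = 9
value = p % 6  # -> value = 3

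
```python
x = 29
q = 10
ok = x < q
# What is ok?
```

Trace (tracking ok):
x = 29  # -> x = 29
q = 10  # -> q = 10
ok = x < q  # -> ok = False

Answer: False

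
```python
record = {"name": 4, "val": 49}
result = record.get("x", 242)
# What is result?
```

Trace (tracking result):
record = {'name': 4, 'val': 49}  # -> record = {'name': 4, 'val': 49}
result = record.get('x', 242)  # -> result = 242

Answer: 242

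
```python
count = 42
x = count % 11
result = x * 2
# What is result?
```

Trace (tracking result):
count = 42  # -> count = 42
x = count % 11  # -> x = 9
result = x * 2  # -> result = 18

Answer: 18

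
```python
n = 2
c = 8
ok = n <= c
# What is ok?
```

Answer: True

Derivation:
Trace (tracking ok):
n = 2  # -> n = 2
c = 8  # -> c = 8
ok = n <= c  # -> ok = True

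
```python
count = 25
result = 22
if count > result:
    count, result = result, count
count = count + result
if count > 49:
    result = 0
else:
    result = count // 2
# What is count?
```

Trace (tracking count):
count = 25  # -> count = 25
result = 22  # -> result = 22
if count > result:  # condition is True
    count, result = (result, count)  # -> count = 22, result = 25
count = count + result  # -> count = 47
if count > 49:  # condition is False
else:
    result = count // 2  # -> result = 23

Answer: 47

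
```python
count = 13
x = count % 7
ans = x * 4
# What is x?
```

Trace (tracking x):
count = 13  # -> count = 13
x = count % 7  # -> x = 6
ans = x * 4  # -> ans = 24

Answer: 6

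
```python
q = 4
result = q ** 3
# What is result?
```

Trace (tracking result):
q = 4  # -> q = 4
result = q ** 3  # -> result = 64

Answer: 64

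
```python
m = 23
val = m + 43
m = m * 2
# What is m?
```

Answer: 46

Derivation:
Trace (tracking m):
m = 23  # -> m = 23
val = m + 43  # -> val = 66
m = m * 2  # -> m = 46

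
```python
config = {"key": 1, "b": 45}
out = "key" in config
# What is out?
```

Answer: True

Derivation:
Trace (tracking out):
config = {'key': 1, 'b': 45}  # -> config = {'key': 1, 'b': 45}
out = 'key' in config  # -> out = True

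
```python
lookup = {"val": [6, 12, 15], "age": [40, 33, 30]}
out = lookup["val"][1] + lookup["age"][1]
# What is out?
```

Trace (tracking out):
lookup = {'val': [6, 12, 15], 'age': [40, 33, 30]}  # -> lookup = {'val': [6, 12, 15], 'age': [40, 33, 30]}
out = lookup['val'][1] + lookup['age'][1]  # -> out = 45

Answer: 45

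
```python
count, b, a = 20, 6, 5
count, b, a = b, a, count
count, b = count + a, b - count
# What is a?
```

Answer: 20

Derivation:
Trace (tracking a):
count, b, a = (20, 6, 5)  # -> count = 20, b = 6, a = 5
count, b, a = (b, a, count)  # -> count = 6, b = 5, a = 20
count, b = (count + a, b - count)  # -> count = 26, b = -1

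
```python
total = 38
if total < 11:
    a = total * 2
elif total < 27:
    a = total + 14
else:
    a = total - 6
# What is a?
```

Answer: 32

Derivation:
Trace (tracking a):
total = 38  # -> total = 38
if total < 11:  # condition is False
elif total < 27:  # condition is False
else:
    a = total - 6  # -> a = 32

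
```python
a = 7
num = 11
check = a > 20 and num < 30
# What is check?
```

Trace (tracking check):
a = 7  # -> a = 7
num = 11  # -> num = 11
check = a > 20 and num < 30  # -> check = False

Answer: False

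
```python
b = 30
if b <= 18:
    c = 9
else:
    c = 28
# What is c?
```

Answer: 28

Derivation:
Trace (tracking c):
b = 30  # -> b = 30
if b <= 18:  # condition is False
else:
    c = 28  # -> c = 28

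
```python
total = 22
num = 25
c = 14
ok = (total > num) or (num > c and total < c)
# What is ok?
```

Trace (tracking ok):
total = 22  # -> total = 22
num = 25  # -> num = 25
c = 14  # -> c = 14
ok = total > num or (num > c and total < c)  # -> ok = False

Answer: False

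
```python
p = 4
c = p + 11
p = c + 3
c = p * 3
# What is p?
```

Answer: 18

Derivation:
Trace (tracking p):
p = 4  # -> p = 4
c = p + 11  # -> c = 15
p = c + 3  # -> p = 18
c = p * 3  # -> c = 54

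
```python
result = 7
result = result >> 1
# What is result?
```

Trace (tracking result):
result = 7  # -> result = 7
result = result >> 1  # -> result = 3

Answer: 3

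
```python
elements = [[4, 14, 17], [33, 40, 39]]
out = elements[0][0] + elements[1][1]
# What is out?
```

Trace (tracking out):
elements = [[4, 14, 17], [33, 40, 39]]  # -> elements = [[4, 14, 17], [33, 40, 39]]
out = elements[0][0] + elements[1][1]  # -> out = 44

Answer: 44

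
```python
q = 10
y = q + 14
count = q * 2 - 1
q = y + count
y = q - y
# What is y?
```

Answer: 19

Derivation:
Trace (tracking y):
q = 10  # -> q = 10
y = q + 14  # -> y = 24
count = q * 2 - 1  # -> count = 19
q = y + count  # -> q = 43
y = q - y  # -> y = 19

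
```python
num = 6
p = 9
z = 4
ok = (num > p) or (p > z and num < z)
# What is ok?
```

Trace (tracking ok):
num = 6  # -> num = 6
p = 9  # -> p = 9
z = 4  # -> z = 4
ok = num > p or (p > z and num < z)  # -> ok = False

Answer: False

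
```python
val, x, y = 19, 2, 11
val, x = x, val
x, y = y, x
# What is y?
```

Trace (tracking y):
val, x, y = (19, 2, 11)  # -> val = 19, x = 2, y = 11
val, x = (x, val)  # -> val = 2, x = 19
x, y = (y, x)  # -> x = 11, y = 19

Answer: 19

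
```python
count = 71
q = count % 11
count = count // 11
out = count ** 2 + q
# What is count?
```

Answer: 6

Derivation:
Trace (tracking count):
count = 71  # -> count = 71
q = count % 11  # -> q = 5
count = count // 11  # -> count = 6
out = count ** 2 + q  # -> out = 41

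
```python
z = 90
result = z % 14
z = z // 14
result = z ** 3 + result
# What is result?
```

Answer: 222

Derivation:
Trace (tracking result):
z = 90  # -> z = 90
result = z % 14  # -> result = 6
z = z // 14  # -> z = 6
result = z ** 3 + result  # -> result = 222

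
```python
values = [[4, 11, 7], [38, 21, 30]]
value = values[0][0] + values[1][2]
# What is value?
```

Answer: 34

Derivation:
Trace (tracking value):
values = [[4, 11, 7], [38, 21, 30]]  # -> values = [[4, 11, 7], [38, 21, 30]]
value = values[0][0] + values[1][2]  # -> value = 34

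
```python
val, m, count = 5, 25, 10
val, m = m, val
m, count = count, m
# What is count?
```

Answer: 5

Derivation:
Trace (tracking count):
val, m, count = (5, 25, 10)  # -> val = 5, m = 25, count = 10
val, m = (m, val)  # -> val = 25, m = 5
m, count = (count, m)  # -> m = 10, count = 5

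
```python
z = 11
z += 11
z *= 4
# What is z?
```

Trace (tracking z):
z = 11  # -> z = 11
z += 11  # -> z = 22
z *= 4  # -> z = 88

Answer: 88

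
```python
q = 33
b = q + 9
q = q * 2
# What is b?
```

Trace (tracking b):
q = 33  # -> q = 33
b = q + 9  # -> b = 42
q = q * 2  # -> q = 66

Answer: 42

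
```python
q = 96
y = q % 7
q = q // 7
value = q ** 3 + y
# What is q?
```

Answer: 13

Derivation:
Trace (tracking q):
q = 96  # -> q = 96
y = q % 7  # -> y = 5
q = q // 7  # -> q = 13
value = q ** 3 + y  # -> value = 2202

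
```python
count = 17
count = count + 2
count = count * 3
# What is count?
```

Trace (tracking count):
count = 17  # -> count = 17
count = count + 2  # -> count = 19
count = count * 3  # -> count = 57

Answer: 57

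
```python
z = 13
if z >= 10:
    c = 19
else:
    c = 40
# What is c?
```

Trace (tracking c):
z = 13  # -> z = 13
if z >= 10:  # condition is True
    c = 19  # -> c = 19

Answer: 19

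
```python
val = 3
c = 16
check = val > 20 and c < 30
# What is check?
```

Answer: False

Derivation:
Trace (tracking check):
val = 3  # -> val = 3
c = 16  # -> c = 16
check = val > 20 and c < 30  # -> check = False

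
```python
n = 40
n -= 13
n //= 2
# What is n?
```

Answer: 13

Derivation:
Trace (tracking n):
n = 40  # -> n = 40
n -= 13  # -> n = 27
n //= 2  # -> n = 13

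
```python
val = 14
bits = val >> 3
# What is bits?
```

Answer: 1

Derivation:
Trace (tracking bits):
val = 14  # -> val = 14
bits = val >> 3  # -> bits = 1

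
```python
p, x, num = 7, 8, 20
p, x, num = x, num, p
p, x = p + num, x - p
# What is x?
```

Trace (tracking x):
p, x, num = (7, 8, 20)  # -> p = 7, x = 8, num = 20
p, x, num = (x, num, p)  # -> p = 8, x = 20, num = 7
p, x = (p + num, x - p)  # -> p = 15, x = 12

Answer: 12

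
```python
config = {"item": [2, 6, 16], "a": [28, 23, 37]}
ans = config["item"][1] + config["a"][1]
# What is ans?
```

Trace (tracking ans):
config = {'item': [2, 6, 16], 'a': [28, 23, 37]}  # -> config = {'item': [2, 6, 16], 'a': [28, 23, 37]}
ans = config['item'][1] + config['a'][1]  # -> ans = 29

Answer: 29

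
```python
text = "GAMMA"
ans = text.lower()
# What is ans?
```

Answer: 'gamma'

Derivation:
Trace (tracking ans):
text = 'GAMMA'  # -> text = 'GAMMA'
ans = text.lower()  # -> ans = 'gamma'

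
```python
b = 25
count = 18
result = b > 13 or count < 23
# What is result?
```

Answer: True

Derivation:
Trace (tracking result):
b = 25  # -> b = 25
count = 18  # -> count = 18
result = b > 13 or count < 23  # -> result = True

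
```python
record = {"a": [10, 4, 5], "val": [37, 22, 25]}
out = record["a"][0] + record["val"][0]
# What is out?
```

Trace (tracking out):
record = {'a': [10, 4, 5], 'val': [37, 22, 25]}  # -> record = {'a': [10, 4, 5], 'val': [37, 22, 25]}
out = record['a'][0] + record['val'][0]  # -> out = 47

Answer: 47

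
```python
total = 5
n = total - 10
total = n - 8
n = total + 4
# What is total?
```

Answer: -13

Derivation:
Trace (tracking total):
total = 5  # -> total = 5
n = total - 10  # -> n = -5
total = n - 8  # -> total = -13
n = total + 4  # -> n = -9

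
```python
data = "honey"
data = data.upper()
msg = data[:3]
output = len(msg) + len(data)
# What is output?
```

Trace (tracking output):
data = 'honey'  # -> data = 'honey'
data = data.upper()  # -> data = 'HONEY'
msg = data[:3]  # -> msg = 'HON'
output = len(msg) + len(data)  # -> output = 8

Answer: 8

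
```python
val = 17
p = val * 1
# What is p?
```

Trace (tracking p):
val = 17  # -> val = 17
p = val * 1  # -> p = 17

Answer: 17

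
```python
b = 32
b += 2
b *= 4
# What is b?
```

Trace (tracking b):
b = 32  # -> b = 32
b += 2  # -> b = 34
b *= 4  # -> b = 136

Answer: 136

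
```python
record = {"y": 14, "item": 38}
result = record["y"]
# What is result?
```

Answer: 14

Derivation:
Trace (tracking result):
record = {'y': 14, 'item': 38}  # -> record = {'y': 14, 'item': 38}
result = record['y']  # -> result = 14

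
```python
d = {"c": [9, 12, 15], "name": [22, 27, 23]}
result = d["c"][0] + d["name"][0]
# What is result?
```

Answer: 31

Derivation:
Trace (tracking result):
d = {'c': [9, 12, 15], 'name': [22, 27, 23]}  # -> d = {'c': [9, 12, 15], 'name': [22, 27, 23]}
result = d['c'][0] + d['name'][0]  # -> result = 31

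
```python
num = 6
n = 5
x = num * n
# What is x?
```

Answer: 30

Derivation:
Trace (tracking x):
num = 6  # -> num = 6
n = 5  # -> n = 5
x = num * n  # -> x = 30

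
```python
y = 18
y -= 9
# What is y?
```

Answer: 9

Derivation:
Trace (tracking y):
y = 18  # -> y = 18
y -= 9  # -> y = 9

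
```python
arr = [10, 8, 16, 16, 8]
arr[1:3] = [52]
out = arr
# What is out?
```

Trace (tracking out):
arr = [10, 8, 16, 16, 8]  # -> arr = [10, 8, 16, 16, 8]
arr[1:3] = [52]  # -> arr = [10, 52, 16, 8]
out = arr  # -> out = [10, 52, 16, 8]

Answer: [10, 52, 16, 8]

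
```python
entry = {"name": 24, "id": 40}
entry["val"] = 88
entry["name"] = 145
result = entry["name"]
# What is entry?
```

Answer: {'name': 145, 'id': 40, 'val': 88}

Derivation:
Trace (tracking entry):
entry = {'name': 24, 'id': 40}  # -> entry = {'name': 24, 'id': 40}
entry['val'] = 88  # -> entry = {'name': 24, 'id': 40, 'val': 88}
entry['name'] = 145  # -> entry = {'name': 145, 'id': 40, 'val': 88}
result = entry['name']  # -> result = 145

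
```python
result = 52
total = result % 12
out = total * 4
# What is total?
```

Trace (tracking total):
result = 52  # -> result = 52
total = result % 12  # -> total = 4
out = total * 4  # -> out = 16

Answer: 4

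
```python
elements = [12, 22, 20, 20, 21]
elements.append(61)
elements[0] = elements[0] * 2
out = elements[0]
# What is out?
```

Answer: 24

Derivation:
Trace (tracking out):
elements = [12, 22, 20, 20, 21]  # -> elements = [12, 22, 20, 20, 21]
elements.append(61)  # -> elements = [12, 22, 20, 20, 21, 61]
elements[0] = elements[0] * 2  # -> elements = [24, 22, 20, 20, 21, 61]
out = elements[0]  # -> out = 24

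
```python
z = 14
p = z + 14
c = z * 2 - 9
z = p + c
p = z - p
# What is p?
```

Trace (tracking p):
z = 14  # -> z = 14
p = z + 14  # -> p = 28
c = z * 2 - 9  # -> c = 19
z = p + c  # -> z = 47
p = z - p  # -> p = 19

Answer: 19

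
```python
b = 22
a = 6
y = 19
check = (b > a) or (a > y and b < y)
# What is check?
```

Trace (tracking check):
b = 22  # -> b = 22
a = 6  # -> a = 6
y = 19  # -> y = 19
check = b > a or (a > y and b < y)  # -> check = True

Answer: True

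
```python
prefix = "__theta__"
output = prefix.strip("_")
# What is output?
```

Trace (tracking output):
prefix = '__theta__'  # -> prefix = '__theta__'
output = prefix.strip('_')  # -> output = 'theta'

Answer: 'theta'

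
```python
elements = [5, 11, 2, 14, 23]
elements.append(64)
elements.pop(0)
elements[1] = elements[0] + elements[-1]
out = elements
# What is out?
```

Answer: [11, 75, 14, 23, 64]

Derivation:
Trace (tracking out):
elements = [5, 11, 2, 14, 23]  # -> elements = [5, 11, 2, 14, 23]
elements.append(64)  # -> elements = [5, 11, 2, 14, 23, 64]
elements.pop(0)  # -> elements = [11, 2, 14, 23, 64]
elements[1] = elements[0] + elements[-1]  # -> elements = [11, 75, 14, 23, 64]
out = elements  # -> out = [11, 75, 14, 23, 64]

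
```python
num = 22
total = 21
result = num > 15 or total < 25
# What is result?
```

Answer: True

Derivation:
Trace (tracking result):
num = 22  # -> num = 22
total = 21  # -> total = 21
result = num > 15 or total < 25  # -> result = True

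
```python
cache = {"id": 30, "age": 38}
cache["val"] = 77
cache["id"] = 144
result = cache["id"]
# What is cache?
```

Answer: {'id': 144, 'age': 38, 'val': 77}

Derivation:
Trace (tracking cache):
cache = {'id': 30, 'age': 38}  # -> cache = {'id': 30, 'age': 38}
cache['val'] = 77  # -> cache = {'id': 30, 'age': 38, 'val': 77}
cache['id'] = 144  # -> cache = {'id': 144, 'age': 38, 'val': 77}
result = cache['id']  # -> result = 144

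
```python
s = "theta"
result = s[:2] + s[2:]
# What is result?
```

Trace (tracking result):
s = 'theta'  # -> s = 'theta'
result = s[:2] + s[2:]  # -> result = 'theta'

Answer: 'theta'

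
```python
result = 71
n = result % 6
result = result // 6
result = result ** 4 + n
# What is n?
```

Answer: 5

Derivation:
Trace (tracking n):
result = 71  # -> result = 71
n = result % 6  # -> n = 5
result = result // 6  # -> result = 11
result = result ** 4 + n  # -> result = 14646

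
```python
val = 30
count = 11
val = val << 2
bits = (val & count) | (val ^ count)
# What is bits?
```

Answer: 123

Derivation:
Trace (tracking bits):
val = 30  # -> val = 30
count = 11  # -> count = 11
val = val << 2  # -> val = 120
bits = val & count | val ^ count  # -> bits = 123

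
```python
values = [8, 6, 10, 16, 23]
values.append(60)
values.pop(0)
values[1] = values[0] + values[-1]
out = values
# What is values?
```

Trace (tracking values):
values = [8, 6, 10, 16, 23]  # -> values = [8, 6, 10, 16, 23]
values.append(60)  # -> values = [8, 6, 10, 16, 23, 60]
values.pop(0)  # -> values = [6, 10, 16, 23, 60]
values[1] = values[0] + values[-1]  # -> values = [6, 66, 16, 23, 60]
out = values  # -> out = [6, 66, 16, 23, 60]

Answer: [6, 66, 16, 23, 60]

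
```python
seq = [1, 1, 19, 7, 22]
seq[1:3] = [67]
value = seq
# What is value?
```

Answer: [1, 67, 7, 22]

Derivation:
Trace (tracking value):
seq = [1, 1, 19, 7, 22]  # -> seq = [1, 1, 19, 7, 22]
seq[1:3] = [67]  # -> seq = [1, 67, 7, 22]
value = seq  # -> value = [1, 67, 7, 22]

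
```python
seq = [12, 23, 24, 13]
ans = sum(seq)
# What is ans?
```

Answer: 72

Derivation:
Trace (tracking ans):
seq = [12, 23, 24, 13]  # -> seq = [12, 23, 24, 13]
ans = sum(seq)  # -> ans = 72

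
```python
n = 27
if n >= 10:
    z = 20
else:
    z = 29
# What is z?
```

Trace (tracking z):
n = 27  # -> n = 27
if n >= 10:  # condition is True
    z = 20  # -> z = 20

Answer: 20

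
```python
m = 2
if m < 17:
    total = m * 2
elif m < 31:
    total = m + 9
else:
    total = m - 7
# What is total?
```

Answer: 4

Derivation:
Trace (tracking total):
m = 2  # -> m = 2
if m < 17:  # condition is True
    total = m * 2  # -> total = 4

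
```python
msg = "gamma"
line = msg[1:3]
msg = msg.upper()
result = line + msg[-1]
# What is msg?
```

Answer: 'GAMMA'

Derivation:
Trace (tracking msg):
msg = 'gamma'  # -> msg = 'gamma'
line = msg[1:3]  # -> line = 'am'
msg = msg.upper()  # -> msg = 'GAMMA'
result = line + msg[-1]  # -> result = 'amA'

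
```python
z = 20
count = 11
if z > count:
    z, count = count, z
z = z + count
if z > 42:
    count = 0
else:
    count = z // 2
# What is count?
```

Answer: 15

Derivation:
Trace (tracking count):
z = 20  # -> z = 20
count = 11  # -> count = 11
if z > count:  # condition is True
    z, count = (count, z)  # -> z = 11, count = 20
z = z + count  # -> z = 31
if z > 42:  # condition is False
else:
    count = z // 2  # -> count = 15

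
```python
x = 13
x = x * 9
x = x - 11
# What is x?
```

Answer: 106

Derivation:
Trace (tracking x):
x = 13  # -> x = 13
x = x * 9  # -> x = 117
x = x - 11  # -> x = 106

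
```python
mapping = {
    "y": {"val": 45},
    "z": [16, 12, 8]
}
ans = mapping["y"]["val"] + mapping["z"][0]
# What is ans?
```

Trace (tracking ans):
mapping = {'y': {'val': 45}, 'z': [16, 12, 8]}  # -> mapping = {'y': {'val': 45}, 'z': [16, 12, 8]}
ans = mapping['y']['val'] + mapping['z'][0]  # -> ans = 61

Answer: 61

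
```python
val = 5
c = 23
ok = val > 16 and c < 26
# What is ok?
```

Answer: False

Derivation:
Trace (tracking ok):
val = 5  # -> val = 5
c = 23  # -> c = 23
ok = val > 16 and c < 26  # -> ok = False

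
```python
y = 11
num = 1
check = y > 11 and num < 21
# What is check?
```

Trace (tracking check):
y = 11  # -> y = 11
num = 1  # -> num = 1
check = y > 11 and num < 21  # -> check = False

Answer: False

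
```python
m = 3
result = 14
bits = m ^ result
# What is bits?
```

Answer: 13

Derivation:
Trace (tracking bits):
m = 3  # -> m = 3
result = 14  # -> result = 14
bits = m ^ result  # -> bits = 13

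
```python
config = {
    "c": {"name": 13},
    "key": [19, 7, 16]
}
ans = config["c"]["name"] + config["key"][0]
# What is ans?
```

Trace (tracking ans):
config = {'c': {'name': 13}, 'key': [19, 7, 16]}  # -> config = {'c': {'name': 13}, 'key': [19, 7, 16]}
ans = config['c']['name'] + config['key'][0]  # -> ans = 32

Answer: 32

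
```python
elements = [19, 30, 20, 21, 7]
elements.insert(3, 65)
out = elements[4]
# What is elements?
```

Trace (tracking elements):
elements = [19, 30, 20, 21, 7]  # -> elements = [19, 30, 20, 21, 7]
elements.insert(3, 65)  # -> elements = [19, 30, 20, 65, 21, 7]
out = elements[4]  # -> out = 21

Answer: [19, 30, 20, 65, 21, 7]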